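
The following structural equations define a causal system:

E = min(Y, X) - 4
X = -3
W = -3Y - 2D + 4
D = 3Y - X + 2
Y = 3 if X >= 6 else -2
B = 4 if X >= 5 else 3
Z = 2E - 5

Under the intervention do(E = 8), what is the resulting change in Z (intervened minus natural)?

The intervention breaks the incoming arrows to E: E = min(Y, X) - 4 no longer applies, and E = 8.
Z = 2E - 5  [with E=8]  = 11
Without intervention: Y = 3 if X >= 6 else -2  [with X=-3]  = -2; E = min(Y, X) - 4  [with Y=-2, X=-3]  = -7; Z = 2E - 5  [with E=-7]  = -19.
Change = 11 − (-19) = 30.

30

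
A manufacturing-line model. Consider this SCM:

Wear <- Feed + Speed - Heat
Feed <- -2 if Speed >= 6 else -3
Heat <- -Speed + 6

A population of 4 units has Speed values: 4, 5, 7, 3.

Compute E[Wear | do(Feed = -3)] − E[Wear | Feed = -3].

1.5

do(Feed=-3) breaks Feed's dependence on Speed. With Feed=-3 fixed, Wear across the units is -1, 1, 5, -3, mean 0.5.
Conditioning on Feed=-3 selects the 3 unit(s) with Speed ∈ {4, 5, 3}. Their Wear values: -1, 1, -3. Mean = -1.
Difference = 0.5 − (-1) = 1.5.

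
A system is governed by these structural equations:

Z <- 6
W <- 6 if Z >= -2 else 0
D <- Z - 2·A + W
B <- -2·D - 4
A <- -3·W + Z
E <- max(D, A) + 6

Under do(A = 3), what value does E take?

12

do(A=3) replaces the equation A <- -3·W + Z with the constant A = 3.
W = 6 if Z >= -2 else 0  [with Z=6]  = 6
D = Z - 2·A + W  [with Z=6, A=3, W=6]  = 6
E = max(D, A) + 6  [with D=6, A=3]  = 12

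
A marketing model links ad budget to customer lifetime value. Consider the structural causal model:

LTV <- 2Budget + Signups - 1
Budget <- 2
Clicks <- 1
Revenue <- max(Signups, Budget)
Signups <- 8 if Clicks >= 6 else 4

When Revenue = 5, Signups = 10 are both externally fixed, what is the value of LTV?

The joint intervention fixes Revenue = 5, Signups = 10, removing each variable's own equation.
LTV = 2Budget + Signups - 1  [with Budget=2, Signups=10]  = 13

13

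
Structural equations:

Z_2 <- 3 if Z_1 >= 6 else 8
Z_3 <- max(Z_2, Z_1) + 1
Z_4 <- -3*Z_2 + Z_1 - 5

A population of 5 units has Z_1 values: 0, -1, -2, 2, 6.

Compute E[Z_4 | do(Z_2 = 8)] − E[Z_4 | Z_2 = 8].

do(Z_2=8) breaks Z_2's dependence on Z_1. With Z_2=8 fixed, Z_4 across the units is -29, -30, -31, -27, -23, mean -28.
Observing Z_2=8 restricts to units where Z_2's equation naturally yields 8: Z_1 ∈ {0, -1, -2, 2}. In that subpopulation Z_4 = -29, -30, -31, -27, mean -29.25.
Difference = -28 − (-29.25) = 1.25.

1.25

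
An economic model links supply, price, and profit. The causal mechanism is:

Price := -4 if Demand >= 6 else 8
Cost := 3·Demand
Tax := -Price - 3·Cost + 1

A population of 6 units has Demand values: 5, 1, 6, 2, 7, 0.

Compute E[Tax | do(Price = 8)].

Under do(Price=8), Price's equation is replaced by Price=8 for every unit. Per-unit Tax: -52, -16, -61, -25, -70, -7. Mean = -38.5.

-38.5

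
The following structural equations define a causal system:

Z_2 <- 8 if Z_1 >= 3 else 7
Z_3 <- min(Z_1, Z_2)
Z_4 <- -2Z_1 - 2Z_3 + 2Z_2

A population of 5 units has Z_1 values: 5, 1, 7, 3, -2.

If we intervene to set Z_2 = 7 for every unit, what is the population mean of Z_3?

The intervention sets Z_2=7 in all 5 units regardless of Z_1. Recomputing Z_3 per unit gives 5, 1, 7, 3, -2; average 2.8.

2.8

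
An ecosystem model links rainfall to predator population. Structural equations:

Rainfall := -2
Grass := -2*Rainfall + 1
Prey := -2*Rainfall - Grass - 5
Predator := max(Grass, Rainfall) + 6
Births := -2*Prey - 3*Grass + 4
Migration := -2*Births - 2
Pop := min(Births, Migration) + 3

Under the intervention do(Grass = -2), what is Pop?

-15

Under do(Grass=-2), the mechanism Grass := -2*Rainfall + 1 is discarded; Grass is fixed at -2.
Prey = -2*Rainfall - Grass - 5  [with Rainfall=-2, Grass=-2]  = 1
Births = -2*Prey - 3*Grass + 4  [with Prey=1, Grass=-2]  = 8
Migration = -2*Births - 2  [with Births=8]  = -18
Pop = min(Births, Migration) + 3  [with Births=8, Migration=-18]  = -15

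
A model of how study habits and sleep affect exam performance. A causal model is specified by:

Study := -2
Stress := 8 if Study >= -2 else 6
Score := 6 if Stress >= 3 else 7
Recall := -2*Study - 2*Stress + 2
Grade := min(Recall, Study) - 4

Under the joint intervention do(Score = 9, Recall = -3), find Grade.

Setting Score = 9, Recall = -3 by intervention discards those variables' equations.
Grade = min(Recall, Study) - 4  [with Recall=-3, Study=-2]  = -7

-7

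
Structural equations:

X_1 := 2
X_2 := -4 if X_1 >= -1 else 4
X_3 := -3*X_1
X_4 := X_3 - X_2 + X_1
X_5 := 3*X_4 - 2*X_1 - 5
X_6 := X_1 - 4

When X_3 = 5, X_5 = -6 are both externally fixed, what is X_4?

The joint intervention fixes X_3 = 5, X_5 = -6, removing each variable's own equation.
X_2 = -4 if X_1 >= -1 else 4  [with X_1=2]  = -4
X_4 = X_3 - X_2 + X_1  [with X_3=5, X_2=-4, X_1=2]  = 11

11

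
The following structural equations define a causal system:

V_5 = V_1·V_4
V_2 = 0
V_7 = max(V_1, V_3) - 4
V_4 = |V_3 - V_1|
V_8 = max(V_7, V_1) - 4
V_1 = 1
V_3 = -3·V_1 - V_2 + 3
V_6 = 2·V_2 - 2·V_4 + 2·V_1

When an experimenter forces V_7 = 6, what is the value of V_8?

do(V_7=6) replaces the equation V_7 = max(V_1, V_3) - 4 with the constant V_7 = 6.
V_8 = max(V_7, V_1) - 4  [with V_7=6, V_1=1]  = 2

2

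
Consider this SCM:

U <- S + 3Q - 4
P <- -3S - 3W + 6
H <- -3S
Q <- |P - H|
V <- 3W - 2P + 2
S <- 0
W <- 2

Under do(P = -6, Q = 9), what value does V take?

The joint intervention fixes P = -6, Q = 9, removing each variable's own equation.
V = 3W - 2P + 2  [with W=2, P=-6]  = 20

20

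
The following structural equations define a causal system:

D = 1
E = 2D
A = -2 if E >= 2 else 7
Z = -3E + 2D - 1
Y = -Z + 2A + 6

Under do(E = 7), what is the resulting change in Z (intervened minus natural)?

-15

Under do(E=7), the mechanism E = 2D is discarded; E is fixed at 7.
Z = -3E + 2D - 1  [with E=7, D=1]  = -20
Without intervention: E = 2D  [with D=1]  = 2; Z = -3E + 2D - 1  [with E=2, D=1]  = -5.
Change = -20 − (-5) = -15.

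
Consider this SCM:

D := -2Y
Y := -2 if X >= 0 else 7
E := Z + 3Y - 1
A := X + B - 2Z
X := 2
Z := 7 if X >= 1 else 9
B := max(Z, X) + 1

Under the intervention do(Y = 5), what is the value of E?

21

Under do(Y=5), the mechanism Y := -2 if X >= 0 else 7 is discarded; Y is fixed at 5.
Z = 7 if X >= 1 else 9  [with X=2]  = 7
E = Z + 3Y - 1  [with Z=7, Y=5]  = 21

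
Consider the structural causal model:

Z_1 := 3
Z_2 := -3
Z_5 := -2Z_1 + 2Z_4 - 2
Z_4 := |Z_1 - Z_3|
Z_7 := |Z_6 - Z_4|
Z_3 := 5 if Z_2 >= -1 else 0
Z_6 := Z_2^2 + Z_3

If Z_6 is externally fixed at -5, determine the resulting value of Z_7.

8

Intervening sets Z_6 = -5 and removes its equation (Z_6 := Z_2^2 + Z_3).
Z_3 = 5 if Z_2 >= -1 else 0  [with Z_2=-3]  = 0
Z_4 = |Z_1 - Z_3|  [with Z_1=3, Z_3=0]  = 3
Z_7 = |Z_6 - Z_4|  [with Z_6=-5, Z_4=3]  = 8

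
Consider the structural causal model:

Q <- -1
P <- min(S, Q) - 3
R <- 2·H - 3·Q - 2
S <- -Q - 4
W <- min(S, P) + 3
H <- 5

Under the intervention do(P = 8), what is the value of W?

0

The intervention breaks the incoming arrows to P: P <- min(S, Q) - 3 no longer applies, and P = 8.
S = -Q - 4  [with Q=-1]  = -3
W = min(S, P) + 3  [with S=-3, P=8]  = 0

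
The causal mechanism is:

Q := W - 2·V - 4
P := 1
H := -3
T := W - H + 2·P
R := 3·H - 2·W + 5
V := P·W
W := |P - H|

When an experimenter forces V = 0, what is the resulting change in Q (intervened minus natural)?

8

Intervening sets V = 0 and removes its equation (V := P·W).
W = |P - H|  [with P=1, H=-3]  = 4
Q = W - 2·V - 4  [with W=4, V=0]  = 0
Without intervention: W = |P - H|  [with P=1, H=-3]  = 4; V = P·W  [with P=1, W=4]  = 4; Q = W - 2·V - 4  [with W=4, V=4]  = -8.
Change = 0 − (-8) = 8.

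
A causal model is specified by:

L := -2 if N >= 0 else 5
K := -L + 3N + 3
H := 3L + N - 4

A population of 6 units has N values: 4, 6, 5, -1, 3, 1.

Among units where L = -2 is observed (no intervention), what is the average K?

Conditioning on L=-2 selects the 5 unit(s) with N ∈ {4, 6, 5, 3, 1}. Their K values: 17, 23, 20, 14, 8. Mean = 16.4.

16.4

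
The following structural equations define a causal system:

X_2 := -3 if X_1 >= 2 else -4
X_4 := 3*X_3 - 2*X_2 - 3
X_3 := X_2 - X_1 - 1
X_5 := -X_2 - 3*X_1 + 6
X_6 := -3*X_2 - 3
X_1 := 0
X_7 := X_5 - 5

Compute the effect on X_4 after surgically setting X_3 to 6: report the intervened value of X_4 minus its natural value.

33

The intervention breaks the incoming arrows to X_3: X_3 := X_2 - X_1 - 1 no longer applies, and X_3 = 6.
X_2 = -3 if X_1 >= 2 else -4  [with X_1=0]  = -4
X_4 = 3*X_3 - 2*X_2 - 3  [with X_3=6, X_2=-4]  = 23
Without intervention: X_2 = -3 if X_1 >= 2 else -4  [with X_1=0]  = -4; X_3 = X_2 - X_1 - 1  [with X_2=-4, X_1=0]  = -5; X_4 = 3*X_3 - 2*X_2 - 3  [with X_3=-5, X_2=-4]  = -10.
Change = 23 − (-10) = 33.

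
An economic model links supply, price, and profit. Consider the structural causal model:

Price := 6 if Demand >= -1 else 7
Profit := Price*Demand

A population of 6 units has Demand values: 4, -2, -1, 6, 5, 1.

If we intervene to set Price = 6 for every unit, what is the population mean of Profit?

Under do(Price=6), Price's equation is replaced by Price=6 for every unit. Per-unit Profit: 24, -12, -6, 36, 30, 6. Mean = 13.

13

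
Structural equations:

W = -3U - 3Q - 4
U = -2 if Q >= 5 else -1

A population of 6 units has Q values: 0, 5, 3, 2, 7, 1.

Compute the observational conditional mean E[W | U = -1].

-5.5

Conditioning on U=-1 selects the 4 unit(s) with Q ∈ {0, 3, 2, 1}. Their W values: -1, -10, -7, -4. Mean = -5.5.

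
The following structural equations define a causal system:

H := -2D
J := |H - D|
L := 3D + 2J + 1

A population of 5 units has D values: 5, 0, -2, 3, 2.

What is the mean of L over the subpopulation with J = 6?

13

Conditioning on J=6 selects the 2 unit(s) with D ∈ {-2, 2}. Their L values: 7, 19. Mean = 13.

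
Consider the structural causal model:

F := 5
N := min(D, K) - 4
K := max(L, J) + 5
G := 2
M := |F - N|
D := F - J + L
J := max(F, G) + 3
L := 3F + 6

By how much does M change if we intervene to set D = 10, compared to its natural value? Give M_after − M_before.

do(D=10) replaces the equation D := F - J + L with the constant D = 10.
J = max(F, G) + 3  [with F=5, G=2]  = 8
L = 3F + 6  [with F=5]  = 21
K = max(L, J) + 5  [with L=21, J=8]  = 26
N = min(D, K) - 4  [with D=10, K=26]  = 6
M = |F - N|  [with F=5, N=6]  = 1
Without intervention: J = max(F, G) + 3  [with F=5, G=2]  = 8; L = 3F + 6  [with F=5]  = 21; D = F - J + L  [with F=5, J=8, L=21]  = 18; K = max(L, J) + 5  [with L=21, J=8]  = 26; N = min(D, K) - 4  [with D=18, K=26]  = 14; M = |F - N|  [with F=5, N=14]  = 9.
Change = 1 − 9 = -8.

-8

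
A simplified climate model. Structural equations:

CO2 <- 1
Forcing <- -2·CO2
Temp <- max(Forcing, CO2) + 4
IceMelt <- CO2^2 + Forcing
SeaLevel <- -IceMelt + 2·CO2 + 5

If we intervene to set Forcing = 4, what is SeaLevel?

do(Forcing=4) replaces the equation Forcing <- -2·CO2 with the constant Forcing = 4.
IceMelt = CO2^2 + Forcing  [with CO2=1, Forcing=4]  = 5
SeaLevel = -IceMelt + 2·CO2 + 5  [with IceMelt=5, CO2=1]  = 2

2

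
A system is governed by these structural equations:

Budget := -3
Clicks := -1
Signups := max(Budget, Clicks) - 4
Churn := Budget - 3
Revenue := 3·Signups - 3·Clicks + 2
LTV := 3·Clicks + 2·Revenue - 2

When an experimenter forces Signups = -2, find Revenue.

do(Signups=-2) replaces the equation Signups := max(Budget, Clicks) - 4 with the constant Signups = -2.
Revenue = 3·Signups - 3·Clicks + 2  [with Signups=-2, Clicks=-1]  = -1

-1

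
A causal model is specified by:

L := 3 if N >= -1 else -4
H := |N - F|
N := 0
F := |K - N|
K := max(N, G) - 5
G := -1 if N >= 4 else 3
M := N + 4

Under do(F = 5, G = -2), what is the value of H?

The joint intervention fixes F = 5, G = -2, removing each variable's own equation.
H = |N - F|  [with N=0, F=5]  = 5

5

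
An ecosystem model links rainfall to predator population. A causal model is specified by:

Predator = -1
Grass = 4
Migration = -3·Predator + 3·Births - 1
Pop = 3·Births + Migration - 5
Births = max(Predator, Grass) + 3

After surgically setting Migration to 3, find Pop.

19

Intervening sets Migration = 3 and removes its equation (Migration = -3·Predator + 3·Births - 1).
Births = max(Predator, Grass) + 3  [with Predator=-1, Grass=4]  = 7
Pop = 3·Births + Migration - 5  [with Births=7, Migration=3]  = 19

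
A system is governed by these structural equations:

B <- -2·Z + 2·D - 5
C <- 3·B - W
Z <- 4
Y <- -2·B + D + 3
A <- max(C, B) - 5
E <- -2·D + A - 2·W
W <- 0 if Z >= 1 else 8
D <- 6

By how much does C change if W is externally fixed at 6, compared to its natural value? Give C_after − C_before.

do(W=6) replaces the equation W <- 0 if Z >= 1 else 8 with the constant W = 6.
B = -2·Z + 2·D - 5  [with Z=4, D=6]  = -1
C = 3·B - W  [with B=-1, W=6]  = -9
Without intervention: W = 0 if Z >= 1 else 8  [with Z=4]  = 0; B = -2·Z + 2·D - 5  [with Z=4, D=6]  = -1; C = 3·B - W  [with B=-1, W=0]  = -3.
Change = -9 − (-3) = -6.

-6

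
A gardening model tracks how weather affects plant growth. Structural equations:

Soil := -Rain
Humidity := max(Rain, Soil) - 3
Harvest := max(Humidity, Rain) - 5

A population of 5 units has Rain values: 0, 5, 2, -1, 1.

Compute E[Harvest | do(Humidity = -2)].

-3.6

do(Humidity=-2) breaks Humidity's dependence on Rain. With Humidity=-2 fixed, Harvest across the units is -5, 0, -3, -6, -4, mean -3.6.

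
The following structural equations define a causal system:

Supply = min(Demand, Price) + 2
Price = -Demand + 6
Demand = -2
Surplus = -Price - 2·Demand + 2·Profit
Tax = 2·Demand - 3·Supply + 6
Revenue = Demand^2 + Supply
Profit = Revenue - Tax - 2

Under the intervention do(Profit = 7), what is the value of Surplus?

10

Intervening sets Profit = 7 and removes its equation (Profit = Revenue - Tax - 2).
Price = -Demand + 6  [with Demand=-2]  = 8
Surplus = -Price - 2·Demand + 2·Profit  [with Price=8, Demand=-2, Profit=7]  = 10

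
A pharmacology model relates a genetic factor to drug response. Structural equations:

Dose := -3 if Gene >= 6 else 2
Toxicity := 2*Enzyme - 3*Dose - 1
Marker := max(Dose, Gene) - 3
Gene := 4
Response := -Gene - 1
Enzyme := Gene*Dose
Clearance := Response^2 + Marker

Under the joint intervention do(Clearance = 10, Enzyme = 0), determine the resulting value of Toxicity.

Setting Clearance = 10, Enzyme = 0 by intervention discards those variables' equations.
Dose = -3 if Gene >= 6 else 2  [with Gene=4]  = 2
Toxicity = 2*Enzyme - 3*Dose - 1  [with Enzyme=0, Dose=2]  = -7

-7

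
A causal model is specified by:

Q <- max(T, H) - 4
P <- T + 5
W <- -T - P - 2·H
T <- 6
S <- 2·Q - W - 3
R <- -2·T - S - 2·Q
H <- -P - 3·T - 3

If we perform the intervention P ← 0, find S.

Under do(P=0), the mechanism P <- T + 5 is discarded; P is fixed at 0.
H = -P - 3·T - 3  [with P=0, T=6]  = -21
W = -T - P - 2·H  [with T=6, P=0, H=-21]  = 36
Q = max(T, H) - 4  [with T=6, H=-21]  = 2
S = 2·Q - W - 3  [with Q=2, W=36]  = -35

-35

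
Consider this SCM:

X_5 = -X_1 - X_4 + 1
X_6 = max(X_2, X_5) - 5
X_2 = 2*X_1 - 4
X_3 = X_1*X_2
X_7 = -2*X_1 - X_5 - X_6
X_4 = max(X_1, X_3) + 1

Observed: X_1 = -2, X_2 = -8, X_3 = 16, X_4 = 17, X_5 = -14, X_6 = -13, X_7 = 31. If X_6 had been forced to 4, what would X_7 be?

14

Intervening sets X_6 = 4 and removes its equation (X_6 = max(X_2, X_5) - 5).
X_2 = 2*X_1 - 4  [with X_1=-2]  = -8
X_3 = X_1*X_2  [with X_1=-2, X_2=-8]  = 16
X_4 = max(X_1, X_3) + 1  [with X_1=-2, X_3=16]  = 17
X_5 = -X_1 - X_4 + 1  [with X_1=-2, X_4=17]  = -14
X_7 = -2*X_1 - X_5 - X_6  [with X_1=-2, X_5=-14, X_6=4]  = 14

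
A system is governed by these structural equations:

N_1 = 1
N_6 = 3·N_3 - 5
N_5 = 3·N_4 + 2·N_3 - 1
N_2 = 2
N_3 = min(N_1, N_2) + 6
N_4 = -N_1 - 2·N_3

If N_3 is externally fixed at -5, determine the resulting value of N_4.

The intervention breaks the incoming arrows to N_3: N_3 = min(N_1, N_2) + 6 no longer applies, and N_3 = -5.
N_4 = -N_1 - 2·N_3  [with N_1=1, N_3=-5]  = 9

9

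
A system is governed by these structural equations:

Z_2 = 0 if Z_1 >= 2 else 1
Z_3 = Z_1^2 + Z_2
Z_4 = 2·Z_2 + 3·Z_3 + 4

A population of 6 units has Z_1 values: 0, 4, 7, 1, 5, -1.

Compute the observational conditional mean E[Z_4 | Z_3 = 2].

E[Z_4|Z_3=2] averages over only the 2 units with Z_3=2 (Z_1 = 1, -1): Z_4 = 12, 12, mean 12.

12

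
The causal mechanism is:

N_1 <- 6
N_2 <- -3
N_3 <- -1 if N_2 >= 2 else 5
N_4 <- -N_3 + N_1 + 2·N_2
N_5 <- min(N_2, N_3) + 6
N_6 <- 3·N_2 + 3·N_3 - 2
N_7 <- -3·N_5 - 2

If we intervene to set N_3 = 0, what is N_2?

-3

Under do(N_3=0), the mechanism N_3 <- -1 if N_2 >= 2 else 5 is discarded; N_3 is fixed at 0.
Since N_2 is not a descendant of the intervened variable, it is unaffected.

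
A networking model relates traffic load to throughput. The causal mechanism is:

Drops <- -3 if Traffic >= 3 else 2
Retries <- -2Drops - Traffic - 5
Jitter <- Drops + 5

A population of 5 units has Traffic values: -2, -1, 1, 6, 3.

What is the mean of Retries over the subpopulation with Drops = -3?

Conditioning on Drops=-3 selects the 2 unit(s) with Traffic ∈ {6, 3}. Their Retries values: -5, -2. Mean = -3.5.

-3.5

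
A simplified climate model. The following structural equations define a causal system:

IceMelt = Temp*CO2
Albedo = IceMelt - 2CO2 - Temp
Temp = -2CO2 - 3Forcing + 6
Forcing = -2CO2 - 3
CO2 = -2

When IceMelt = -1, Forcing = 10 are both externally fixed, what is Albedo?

The joint intervention fixes IceMelt = -1, Forcing = 10, removing each variable's own equation.
Temp = -2CO2 - 3Forcing + 6  [with CO2=-2, Forcing=10]  = -20
Albedo = IceMelt - 2CO2 - Temp  [with IceMelt=-1, CO2=-2, Temp=-20]  = 23

23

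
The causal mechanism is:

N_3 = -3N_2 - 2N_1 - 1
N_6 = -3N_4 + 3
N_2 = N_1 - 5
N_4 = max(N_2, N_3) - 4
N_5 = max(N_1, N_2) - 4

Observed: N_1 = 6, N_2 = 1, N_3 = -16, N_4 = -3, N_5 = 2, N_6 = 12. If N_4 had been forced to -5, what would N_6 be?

18

Under do(N_4=-5), the mechanism N_4 = max(N_2, N_3) - 4 is discarded; N_4 is fixed at -5.
N_6 = -3N_4 + 3  [with N_4=-5]  = 18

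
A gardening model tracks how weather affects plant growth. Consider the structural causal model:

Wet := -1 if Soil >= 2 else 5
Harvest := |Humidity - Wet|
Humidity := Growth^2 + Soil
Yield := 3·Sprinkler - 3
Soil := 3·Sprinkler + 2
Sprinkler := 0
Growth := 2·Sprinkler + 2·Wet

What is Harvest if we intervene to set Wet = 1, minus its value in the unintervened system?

-2

The intervention breaks the incoming arrows to Wet: Wet := -1 if Soil >= 2 else 5 no longer applies, and Wet = 1.
Soil = 3·Sprinkler + 2  [with Sprinkler=0]  = 2
Growth = 2·Sprinkler + 2·Wet  [with Sprinkler=0, Wet=1]  = 2
Humidity = Growth^2 + Soil  [with Growth=2, Soil=2]  = 6
Harvest = |Humidity - Wet|  [with Humidity=6, Wet=1]  = 5
Without intervention: Soil = 3·Sprinkler + 2  [with Sprinkler=0]  = 2; Wet = -1 if Soil >= 2 else 5  [with Soil=2]  = -1; Growth = 2·Sprinkler + 2·Wet  [with Sprinkler=0, Wet=-1]  = -2; Humidity = Growth^2 + Soil  [with Growth=-2, Soil=2]  = 6; Harvest = |Humidity - Wet|  [with Humidity=6, Wet=-1]  = 7.
Change = 5 − 7 = -2.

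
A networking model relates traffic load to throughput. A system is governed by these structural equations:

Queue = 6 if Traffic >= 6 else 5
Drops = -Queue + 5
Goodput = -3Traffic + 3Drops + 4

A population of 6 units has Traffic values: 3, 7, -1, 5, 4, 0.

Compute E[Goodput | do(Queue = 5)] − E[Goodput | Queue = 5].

The intervention sets Queue=5 in all 6 units regardless of Traffic. Recomputing Goodput per unit gives -5, -17, 7, -11, -8, 4; average -5.
Conditioning on Queue=5 selects the 5 unit(s) with Traffic ∈ {3, -1, 5, 4, 0}. Their Goodput values: -5, 7, -11, -8, 4. Mean = -2.6.
Difference = -5 − (-2.6) = -2.4.

-2.4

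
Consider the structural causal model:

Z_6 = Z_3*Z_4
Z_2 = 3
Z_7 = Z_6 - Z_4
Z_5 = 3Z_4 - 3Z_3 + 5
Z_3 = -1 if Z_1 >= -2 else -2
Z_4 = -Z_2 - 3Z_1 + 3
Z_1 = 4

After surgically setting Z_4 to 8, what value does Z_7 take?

The intervention breaks the incoming arrows to Z_4: Z_4 = -Z_2 - 3Z_1 + 3 no longer applies, and Z_4 = 8.
Z_3 = -1 if Z_1 >= -2 else -2  [with Z_1=4]  = -1
Z_6 = Z_3*Z_4  [with Z_3=-1, Z_4=8]  = -8
Z_7 = Z_6 - Z_4  [with Z_6=-8, Z_4=8]  = -16

-16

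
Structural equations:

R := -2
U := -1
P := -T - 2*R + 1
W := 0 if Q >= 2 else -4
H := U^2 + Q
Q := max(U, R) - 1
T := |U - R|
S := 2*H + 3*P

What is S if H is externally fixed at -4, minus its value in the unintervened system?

do(H=-4) replaces the equation H := U^2 + Q with the constant H = -4.
T = |U - R|  [with U=-1, R=-2]  = 1
P = -T - 2*R + 1  [with T=1, R=-2]  = 4
S = 2*H + 3*P  [with H=-4, P=4]  = 4
Without intervention: Q = max(U, R) - 1  [with U=-1, R=-2]  = -2; T = |U - R|  [with U=-1, R=-2]  = 1; P = -T - 2*R + 1  [with T=1, R=-2]  = 4; H = U^2 + Q  [with U=-1, Q=-2]  = -1; S = 2*H + 3*P  [with H=-1, P=4]  = 10.
Change = 4 − 10 = -6.

-6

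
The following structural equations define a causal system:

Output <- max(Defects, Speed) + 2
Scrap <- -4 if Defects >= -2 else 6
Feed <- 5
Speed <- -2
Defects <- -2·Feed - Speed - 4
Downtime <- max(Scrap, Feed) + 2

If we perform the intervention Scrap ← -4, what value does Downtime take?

Under do(Scrap=-4), the mechanism Scrap <- -4 if Defects >= -2 else 6 is discarded; Scrap is fixed at -4.
Downtime = max(Scrap, Feed) + 2  [with Scrap=-4, Feed=5]  = 7

7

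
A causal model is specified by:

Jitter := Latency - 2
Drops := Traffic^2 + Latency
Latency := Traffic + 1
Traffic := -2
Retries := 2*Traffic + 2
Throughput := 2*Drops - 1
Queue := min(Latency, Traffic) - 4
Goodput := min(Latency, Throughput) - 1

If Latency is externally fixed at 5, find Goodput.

4

do(Latency=5) replaces the equation Latency := Traffic + 1 with the constant Latency = 5.
Drops = Traffic^2 + Latency  [with Traffic=-2, Latency=5]  = 9
Throughput = 2*Drops - 1  [with Drops=9]  = 17
Goodput = min(Latency, Throughput) - 1  [with Latency=5, Throughput=17]  = 4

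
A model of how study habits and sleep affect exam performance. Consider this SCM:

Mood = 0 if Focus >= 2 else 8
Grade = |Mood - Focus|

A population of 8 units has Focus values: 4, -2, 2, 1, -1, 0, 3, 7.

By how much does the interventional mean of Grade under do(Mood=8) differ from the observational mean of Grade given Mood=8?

The intervention sets Mood=8 in all 8 units regardless of Focus. Recomputing Grade per unit gives 4, 10, 6, 7, 9, 8, 5, 1; average 6.25.
Conditioning on Mood=8 selects the 4 unit(s) with Focus ∈ {-2, 1, -1, 0}. Their Grade values: 10, 7, 9, 8. Mean = 8.5.
Difference = 6.25 − 8.5 = -2.25.

-2.25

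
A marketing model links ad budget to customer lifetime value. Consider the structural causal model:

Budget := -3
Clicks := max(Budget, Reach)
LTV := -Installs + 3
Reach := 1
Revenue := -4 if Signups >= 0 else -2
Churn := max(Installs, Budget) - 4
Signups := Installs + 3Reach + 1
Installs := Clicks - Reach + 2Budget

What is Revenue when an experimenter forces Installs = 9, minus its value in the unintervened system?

-2

The intervention breaks the incoming arrows to Installs: Installs := Clicks - Reach + 2Budget no longer applies, and Installs = 9.
Signups = Installs + 3Reach + 1  [with Installs=9, Reach=1]  = 13
Revenue = -4 if Signups >= 0 else -2  [with Signups=13]  = -4
Without intervention: Clicks = max(Budget, Reach)  [with Budget=-3, Reach=1]  = 1; Installs = Clicks - Reach + 2Budget  [with Clicks=1, Reach=1, Budget=-3]  = -6; Signups = Installs + 3Reach + 1  [with Installs=-6, Reach=1]  = -2; Revenue = -4 if Signups >= 0 else -2  [with Signups=-2]  = -2.
Change = -4 − (-2) = -2.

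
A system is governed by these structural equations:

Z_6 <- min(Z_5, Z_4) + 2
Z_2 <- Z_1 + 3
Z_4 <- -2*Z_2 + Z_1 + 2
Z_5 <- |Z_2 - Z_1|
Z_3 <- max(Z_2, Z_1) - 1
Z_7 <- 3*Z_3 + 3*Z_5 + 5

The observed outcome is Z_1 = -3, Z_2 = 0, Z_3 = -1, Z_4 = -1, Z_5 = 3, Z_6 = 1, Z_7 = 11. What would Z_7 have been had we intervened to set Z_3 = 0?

14

The intervention breaks the incoming arrows to Z_3: Z_3 <- max(Z_2, Z_1) - 1 no longer applies, and Z_3 = 0.
Z_2 = Z_1 + 3  [with Z_1=-3]  = 0
Z_5 = |Z_2 - Z_1|  [with Z_2=0, Z_1=-3]  = 3
Z_7 = 3*Z_3 + 3*Z_5 + 5  [with Z_3=0, Z_5=3]  = 14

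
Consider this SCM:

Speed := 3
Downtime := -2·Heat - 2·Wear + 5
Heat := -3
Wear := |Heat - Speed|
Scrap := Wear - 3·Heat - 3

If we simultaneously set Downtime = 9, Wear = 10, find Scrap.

Under do(Downtime = 9, Wear = 10), each intervened variable's structural equation is replaced by its fixed value.
Scrap = Wear - 3·Heat - 3  [with Wear=10, Heat=-3]  = 16

16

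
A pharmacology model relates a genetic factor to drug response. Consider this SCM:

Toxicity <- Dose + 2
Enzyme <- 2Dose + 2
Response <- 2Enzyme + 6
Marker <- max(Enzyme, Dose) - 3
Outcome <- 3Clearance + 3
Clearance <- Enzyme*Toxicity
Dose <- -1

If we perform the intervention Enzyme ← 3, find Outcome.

12

Under do(Enzyme=3), the mechanism Enzyme <- 2Dose + 2 is discarded; Enzyme is fixed at 3.
Toxicity = Dose + 2  [with Dose=-1]  = 1
Clearance = Enzyme*Toxicity  [with Enzyme=3, Toxicity=1]  = 3
Outcome = 3Clearance + 3  [with Clearance=3]  = 12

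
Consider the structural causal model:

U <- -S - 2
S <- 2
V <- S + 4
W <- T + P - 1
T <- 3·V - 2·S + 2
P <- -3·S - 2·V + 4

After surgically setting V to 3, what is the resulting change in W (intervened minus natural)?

Under do(V=3), the mechanism V <- S + 4 is discarded; V is fixed at 3.
P = -3·S - 2·V + 4  [with S=2, V=3]  = -8
T = 3·V - 2·S + 2  [with V=3, S=2]  = 7
W = T + P - 1  [with T=7, P=-8]  = -2
Without intervention: V = S + 4  [with S=2]  = 6; P = -3·S - 2·V + 4  [with S=2, V=6]  = -14; T = 3·V - 2·S + 2  [with V=6, S=2]  = 16; W = T + P - 1  [with T=16, P=-14]  = 1.
Change = -2 − 1 = -3.

-3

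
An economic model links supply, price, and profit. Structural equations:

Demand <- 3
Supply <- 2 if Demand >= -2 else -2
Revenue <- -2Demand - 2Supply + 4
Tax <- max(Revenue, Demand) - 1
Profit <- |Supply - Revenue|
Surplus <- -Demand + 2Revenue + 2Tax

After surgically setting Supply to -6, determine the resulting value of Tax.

9

Under do(Supply=-6), the mechanism Supply <- 2 if Demand >= -2 else -2 is discarded; Supply is fixed at -6.
Revenue = -2Demand - 2Supply + 4  [with Demand=3, Supply=-6]  = 10
Tax = max(Revenue, Demand) - 1  [with Revenue=10, Demand=3]  = 9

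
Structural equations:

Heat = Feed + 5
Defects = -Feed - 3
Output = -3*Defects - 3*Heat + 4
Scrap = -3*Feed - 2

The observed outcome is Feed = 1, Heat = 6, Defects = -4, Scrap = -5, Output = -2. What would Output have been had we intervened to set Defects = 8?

-38

do(Defects=8) replaces the equation Defects = -Feed - 3 with the constant Defects = 8.
Heat = Feed + 5  [with Feed=1]  = 6
Output = -3*Defects - 3*Heat + 4  [with Defects=8, Heat=6]  = -38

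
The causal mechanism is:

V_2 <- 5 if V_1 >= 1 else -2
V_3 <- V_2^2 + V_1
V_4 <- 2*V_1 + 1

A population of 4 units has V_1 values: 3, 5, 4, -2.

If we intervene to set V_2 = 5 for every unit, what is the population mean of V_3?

Under do(V_2=5), V_2's equation is replaced by V_2=5 for every unit. Per-unit V_3: 28, 30, 29, 23. Mean = 27.5.

27.5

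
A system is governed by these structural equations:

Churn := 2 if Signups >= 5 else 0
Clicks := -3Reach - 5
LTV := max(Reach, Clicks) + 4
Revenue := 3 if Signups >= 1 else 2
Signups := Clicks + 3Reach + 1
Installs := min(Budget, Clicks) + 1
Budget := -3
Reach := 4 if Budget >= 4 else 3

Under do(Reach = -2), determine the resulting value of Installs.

Under do(Reach=-2), the mechanism Reach := 4 if Budget >= 4 else 3 is discarded; Reach is fixed at -2.
Clicks = -3Reach - 5  [with Reach=-2]  = 1
Installs = min(Budget, Clicks) + 1  [with Budget=-3, Clicks=1]  = -2

-2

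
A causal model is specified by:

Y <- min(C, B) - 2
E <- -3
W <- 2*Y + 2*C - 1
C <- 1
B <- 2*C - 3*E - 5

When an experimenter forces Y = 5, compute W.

11

Intervening sets Y = 5 and removes its equation (Y <- min(C, B) - 2).
W = 2*Y + 2*C - 1  [with Y=5, C=1]  = 11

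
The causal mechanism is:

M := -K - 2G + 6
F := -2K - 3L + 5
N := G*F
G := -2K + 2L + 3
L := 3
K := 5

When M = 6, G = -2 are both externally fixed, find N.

28

Setting M = 6, G = -2 by intervention discards those variables' equations.
F = -2K - 3L + 5  [with K=5, L=3]  = -14
N = G*F  [with G=-2, F=-14]  = 28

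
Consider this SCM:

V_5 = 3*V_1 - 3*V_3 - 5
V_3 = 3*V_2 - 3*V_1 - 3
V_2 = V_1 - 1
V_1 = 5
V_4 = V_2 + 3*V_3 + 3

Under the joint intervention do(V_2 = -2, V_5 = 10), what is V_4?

-71

The joint intervention fixes V_2 = -2, V_5 = 10, removing each variable's own equation.
V_3 = 3*V_2 - 3*V_1 - 3  [with V_2=-2, V_1=5]  = -24
V_4 = V_2 + 3*V_3 + 3  [with V_2=-2, V_3=-24]  = -71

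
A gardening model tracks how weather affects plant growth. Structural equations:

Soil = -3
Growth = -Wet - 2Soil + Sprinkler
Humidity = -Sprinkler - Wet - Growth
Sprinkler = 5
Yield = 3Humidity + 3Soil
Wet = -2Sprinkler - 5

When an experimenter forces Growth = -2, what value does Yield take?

27

Under do(Growth=-2), the mechanism Growth = -Wet - 2Soil + Sprinkler is discarded; Growth is fixed at -2.
Wet = -2Sprinkler - 5  [with Sprinkler=5]  = -15
Humidity = -Sprinkler - Wet - Growth  [with Sprinkler=5, Wet=-15, Growth=-2]  = 12
Yield = 3Humidity + 3Soil  [with Humidity=12, Soil=-3]  = 27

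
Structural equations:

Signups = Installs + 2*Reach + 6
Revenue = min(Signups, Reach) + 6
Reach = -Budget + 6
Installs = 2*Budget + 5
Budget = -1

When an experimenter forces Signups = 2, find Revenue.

8

Intervening sets Signups = 2 and removes its equation (Signups = Installs + 2*Reach + 6).
Reach = -Budget + 6  [with Budget=-1]  = 7
Revenue = min(Signups, Reach) + 6  [with Signups=2, Reach=7]  = 8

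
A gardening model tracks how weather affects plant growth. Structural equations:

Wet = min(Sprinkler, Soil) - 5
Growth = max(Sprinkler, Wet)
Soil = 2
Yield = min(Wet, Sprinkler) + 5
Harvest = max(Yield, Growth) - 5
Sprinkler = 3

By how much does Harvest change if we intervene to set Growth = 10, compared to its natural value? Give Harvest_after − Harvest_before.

7

Under do(Growth=10), the mechanism Growth = max(Sprinkler, Wet) is discarded; Growth is fixed at 10.
Wet = min(Sprinkler, Soil) - 5  [with Sprinkler=3, Soil=2]  = -3
Yield = min(Wet, Sprinkler) + 5  [with Wet=-3, Sprinkler=3]  = 2
Harvest = max(Yield, Growth) - 5  [with Yield=2, Growth=10]  = 5
Without intervention: Wet = min(Sprinkler, Soil) - 5  [with Sprinkler=3, Soil=2]  = -3; Growth = max(Sprinkler, Wet)  [with Sprinkler=3, Wet=-3]  = 3; Yield = min(Wet, Sprinkler) + 5  [with Wet=-3, Sprinkler=3]  = 2; Harvest = max(Yield, Growth) - 5  [with Yield=2, Growth=3]  = -2.
Change = 5 − (-2) = 7.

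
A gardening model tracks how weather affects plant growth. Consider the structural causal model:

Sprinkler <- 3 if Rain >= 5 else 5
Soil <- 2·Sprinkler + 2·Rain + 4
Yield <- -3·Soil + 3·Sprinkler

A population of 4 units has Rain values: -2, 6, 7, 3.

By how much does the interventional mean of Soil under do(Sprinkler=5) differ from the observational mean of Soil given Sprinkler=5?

do(Sprinkler=5) breaks Sprinkler's dependence on Rain. With Sprinkler=5 fixed, Soil across the units is 10, 26, 28, 20, mean 21.
Conditioning on Sprinkler=5 selects the 2 unit(s) with Rain ∈ {-2, 3}. Their Soil values: 10, 20. Mean = 15.
Difference = 21 − 15 = 6.

6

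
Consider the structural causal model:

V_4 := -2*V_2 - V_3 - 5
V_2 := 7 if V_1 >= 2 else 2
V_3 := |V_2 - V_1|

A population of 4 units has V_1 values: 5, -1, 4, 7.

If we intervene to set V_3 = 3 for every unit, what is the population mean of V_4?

do(V_3=3) breaks V_3's dependence on V_1. With V_3=3 fixed, V_4 across the units is -22, -12, -22, -22, mean -19.5.

-19.5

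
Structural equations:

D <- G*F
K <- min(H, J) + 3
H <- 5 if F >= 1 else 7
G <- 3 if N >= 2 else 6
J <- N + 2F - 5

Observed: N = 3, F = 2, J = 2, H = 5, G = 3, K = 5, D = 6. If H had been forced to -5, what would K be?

-2

Under do(H=-5), the mechanism H <- 5 if F >= 1 else 7 is discarded; H is fixed at -5.
J = N + 2F - 5  [with N=3, F=2]  = 2
K = min(H, J) + 3  [with H=-5, J=2]  = -2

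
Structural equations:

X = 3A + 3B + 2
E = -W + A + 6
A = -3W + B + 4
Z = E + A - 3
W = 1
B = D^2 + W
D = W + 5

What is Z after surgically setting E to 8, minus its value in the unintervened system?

-35

Under do(E=8), the mechanism E = -W + A + 6 is discarded; E is fixed at 8.
D = W + 5  [with W=1]  = 6
B = D^2 + W  [with D=6, W=1]  = 37
A = -3W + B + 4  [with W=1, B=37]  = 38
Z = E + A - 3  [with E=8, A=38]  = 43
Without intervention: D = W + 5  [with W=1]  = 6; B = D^2 + W  [with D=6, W=1]  = 37; A = -3W + B + 4  [with W=1, B=37]  = 38; E = -W + A + 6  [with W=1, A=38]  = 43; Z = E + A - 3  [with E=43, A=38]  = 78.
Change = 43 − 78 = -35.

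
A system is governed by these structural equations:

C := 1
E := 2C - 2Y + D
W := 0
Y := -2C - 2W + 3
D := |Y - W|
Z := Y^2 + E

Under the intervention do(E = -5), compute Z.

-4

The intervention breaks the incoming arrows to E: E := 2C - 2Y + D no longer applies, and E = -5.
Y = -2C - 2W + 3  [with C=1, W=0]  = 1
Z = Y^2 + E  [with Y=1, E=-5]  = -4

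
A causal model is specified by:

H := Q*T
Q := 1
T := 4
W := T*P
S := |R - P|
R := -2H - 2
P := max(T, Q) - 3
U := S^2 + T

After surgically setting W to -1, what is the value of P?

1

Under do(W=-1), the mechanism W := T*P is discarded; W is fixed at -1.
Since P is not a descendant of the intervened variable, it is unaffected.
P = max(T, Q) - 3  [with T=4, Q=1]  = 1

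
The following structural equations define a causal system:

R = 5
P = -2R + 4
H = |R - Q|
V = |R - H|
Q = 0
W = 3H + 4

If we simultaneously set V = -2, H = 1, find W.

Under do(V = -2, H = 1), each intervened variable's structural equation is replaced by its fixed value.
W = 3H + 4  [with H=1]  = 7

7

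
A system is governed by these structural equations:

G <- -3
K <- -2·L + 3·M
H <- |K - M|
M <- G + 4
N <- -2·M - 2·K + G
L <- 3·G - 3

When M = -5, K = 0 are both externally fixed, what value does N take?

Setting M = -5, K = 0 by intervention discards those variables' equations.
N = -2·M - 2·K + G  [with M=-5, K=0, G=-3]  = 7

7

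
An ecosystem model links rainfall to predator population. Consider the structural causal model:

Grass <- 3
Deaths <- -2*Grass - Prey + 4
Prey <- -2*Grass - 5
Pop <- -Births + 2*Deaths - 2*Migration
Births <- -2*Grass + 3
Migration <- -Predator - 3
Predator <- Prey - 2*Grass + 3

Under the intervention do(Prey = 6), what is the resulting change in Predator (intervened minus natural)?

The intervention breaks the incoming arrows to Prey: Prey <- -2*Grass - 5 no longer applies, and Prey = 6.
Predator = Prey - 2*Grass + 3  [with Prey=6, Grass=3]  = 3
Without intervention: Prey = -2*Grass - 5  [with Grass=3]  = -11; Predator = Prey - 2*Grass + 3  [with Prey=-11, Grass=3]  = -14.
Change = 3 − (-14) = 17.

17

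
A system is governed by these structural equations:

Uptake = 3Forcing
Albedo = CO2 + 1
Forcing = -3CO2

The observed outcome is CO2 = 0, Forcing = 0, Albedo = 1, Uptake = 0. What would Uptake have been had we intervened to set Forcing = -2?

-6

Under do(Forcing=-2), the mechanism Forcing = -3CO2 is discarded; Forcing is fixed at -2.
Uptake = 3Forcing  [with Forcing=-2]  = -6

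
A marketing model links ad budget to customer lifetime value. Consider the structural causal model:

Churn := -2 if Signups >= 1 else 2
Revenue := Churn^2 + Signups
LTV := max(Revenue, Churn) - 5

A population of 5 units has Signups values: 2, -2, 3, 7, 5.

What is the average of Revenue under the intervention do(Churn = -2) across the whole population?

Under do(Churn=-2), Churn's equation is replaced by Churn=-2 for every unit. Per-unit Revenue: 6, 2, 7, 11, 9. Mean = 7.

7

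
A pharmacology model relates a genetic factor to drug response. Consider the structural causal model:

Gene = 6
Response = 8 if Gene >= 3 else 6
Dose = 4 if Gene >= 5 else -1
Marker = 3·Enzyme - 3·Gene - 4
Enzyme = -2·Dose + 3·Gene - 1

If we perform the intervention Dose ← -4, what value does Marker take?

Under do(Dose=-4), the mechanism Dose = 4 if Gene >= 5 else -1 is discarded; Dose is fixed at -4.
Enzyme = -2·Dose + 3·Gene - 1  [with Dose=-4, Gene=6]  = 25
Marker = 3·Enzyme - 3·Gene - 4  [with Enzyme=25, Gene=6]  = 53

53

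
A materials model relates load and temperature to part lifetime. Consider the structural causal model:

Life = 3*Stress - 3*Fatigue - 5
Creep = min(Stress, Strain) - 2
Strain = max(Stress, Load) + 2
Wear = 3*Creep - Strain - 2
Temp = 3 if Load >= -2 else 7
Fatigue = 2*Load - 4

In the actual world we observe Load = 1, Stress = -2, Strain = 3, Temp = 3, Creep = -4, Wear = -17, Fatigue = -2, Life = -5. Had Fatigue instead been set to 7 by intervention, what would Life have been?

do(Fatigue=7) replaces the equation Fatigue = 2*Load - 4 with the constant Fatigue = 7.
Life = 3*Stress - 3*Fatigue - 5  [with Stress=-2, Fatigue=7]  = -32

-32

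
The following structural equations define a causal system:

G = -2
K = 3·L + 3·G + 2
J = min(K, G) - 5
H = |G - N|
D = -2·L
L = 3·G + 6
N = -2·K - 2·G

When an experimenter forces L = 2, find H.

do(L=2) replaces the equation L = 3·G + 6 with the constant L = 2.
K = 3·L + 3·G + 2  [with L=2, G=-2]  = 2
N = -2·K - 2·G  [with K=2, G=-2]  = 0
H = |G - N|  [with G=-2, N=0]  = 2

2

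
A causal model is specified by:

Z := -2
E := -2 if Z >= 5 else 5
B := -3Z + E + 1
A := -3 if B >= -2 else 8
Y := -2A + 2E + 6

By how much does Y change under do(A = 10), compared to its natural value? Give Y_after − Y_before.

Intervening sets A = 10 and removes its equation (A := -3 if B >= -2 else 8).
E = -2 if Z >= 5 else 5  [with Z=-2]  = 5
Y = -2A + 2E + 6  [with A=10, E=5]  = -4
Without intervention: E = -2 if Z >= 5 else 5  [with Z=-2]  = 5; B = -3Z + E + 1  [with Z=-2, E=5]  = 12; A = -3 if B >= -2 else 8  [with B=12]  = -3; Y = -2A + 2E + 6  [with A=-3, E=5]  = 22.
Change = -4 − 22 = -26.

-26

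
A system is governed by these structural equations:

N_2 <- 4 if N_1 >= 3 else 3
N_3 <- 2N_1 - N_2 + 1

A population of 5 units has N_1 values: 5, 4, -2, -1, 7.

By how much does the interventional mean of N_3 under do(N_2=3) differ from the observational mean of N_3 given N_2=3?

The intervention sets N_2=3 in all 5 units regardless of N_1. Recomputing N_3 per unit gives 8, 6, -6, -4, 12; average 3.2.
E[N_3|N_2=3] averages over only the 2 units with N_2=3 (N_1 = -2, -1): N_3 = -6, -4, mean -5.
Difference = 3.2 − (-5) = 8.2.

8.2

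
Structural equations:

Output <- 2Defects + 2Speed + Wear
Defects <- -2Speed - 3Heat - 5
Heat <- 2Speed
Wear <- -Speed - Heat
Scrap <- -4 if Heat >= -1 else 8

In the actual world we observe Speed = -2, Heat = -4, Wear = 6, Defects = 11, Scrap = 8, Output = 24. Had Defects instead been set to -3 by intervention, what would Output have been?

Under do(Defects=-3), the mechanism Defects <- -2Speed - 3Heat - 5 is discarded; Defects is fixed at -3.
Heat = 2Speed  [with Speed=-2]  = -4
Wear = -Speed - Heat  [with Speed=-2, Heat=-4]  = 6
Output = 2Defects + 2Speed + Wear  [with Defects=-3, Speed=-2, Wear=6]  = -4

-4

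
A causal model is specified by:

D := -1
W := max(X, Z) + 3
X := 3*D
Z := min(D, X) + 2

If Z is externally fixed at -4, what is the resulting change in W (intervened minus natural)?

The intervention breaks the incoming arrows to Z: Z := min(D, X) + 2 no longer applies, and Z = -4.
X = 3*D  [with D=-1]  = -3
W = max(X, Z) + 3  [with X=-3, Z=-4]  = 0
Without intervention: X = 3*D  [with D=-1]  = -3; Z = min(D, X) + 2  [with D=-1, X=-3]  = -1; W = max(X, Z) + 3  [with X=-3, Z=-1]  = 2.
Change = 0 − 2 = -2.

-2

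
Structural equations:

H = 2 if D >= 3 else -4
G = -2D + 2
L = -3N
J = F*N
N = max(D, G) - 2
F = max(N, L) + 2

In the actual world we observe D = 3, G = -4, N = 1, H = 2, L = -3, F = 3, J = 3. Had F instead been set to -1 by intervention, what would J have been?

Intervening sets F = -1 and removes its equation (F = max(N, L) + 2).
G = -2D + 2  [with D=3]  = -4
N = max(D, G) - 2  [with D=3, G=-4]  = 1
J = F*N  [with F=-1, N=1]  = -1

-1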